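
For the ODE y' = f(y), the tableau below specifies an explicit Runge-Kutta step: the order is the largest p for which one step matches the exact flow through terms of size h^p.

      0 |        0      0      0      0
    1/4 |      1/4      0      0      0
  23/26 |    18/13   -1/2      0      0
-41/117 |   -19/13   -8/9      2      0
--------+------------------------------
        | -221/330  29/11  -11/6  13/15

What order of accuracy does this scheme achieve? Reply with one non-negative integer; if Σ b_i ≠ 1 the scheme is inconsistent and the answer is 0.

1

b = (-221/330, 29/11, -11/6, 13/15)
c = (0, 1/4, 23/26, -41/117)
Ac = (0, 0, -1/8, 181/117)
Σ b_i: (-221/330)·1 + 29/11·1 + (-11/6)·1 + 13/15·1 = 1 ✓
b·c: 29/11·1/4 + (-11/6)·23/26 + 13/15·(-41/117) = -24448/19305 ≠ 1/2 ⇒ order 1.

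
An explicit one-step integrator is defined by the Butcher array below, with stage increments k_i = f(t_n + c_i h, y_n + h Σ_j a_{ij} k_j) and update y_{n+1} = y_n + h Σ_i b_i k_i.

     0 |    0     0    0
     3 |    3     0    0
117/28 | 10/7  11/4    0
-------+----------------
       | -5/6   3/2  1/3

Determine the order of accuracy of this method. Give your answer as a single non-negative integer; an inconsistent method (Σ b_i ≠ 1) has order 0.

1

b = (-5/6, 3/2, 1/3)
c = (0, 3, 117/28)
Ac = (0, 0, 33/4)
Σ b_i: (-5/6)·1 + 3/2·1 + 1/3·1 = 1 ✓
b·c: 3/2·3 + 1/3·117/28 = 165/28 ≠ 1/2 ⇒ order 1.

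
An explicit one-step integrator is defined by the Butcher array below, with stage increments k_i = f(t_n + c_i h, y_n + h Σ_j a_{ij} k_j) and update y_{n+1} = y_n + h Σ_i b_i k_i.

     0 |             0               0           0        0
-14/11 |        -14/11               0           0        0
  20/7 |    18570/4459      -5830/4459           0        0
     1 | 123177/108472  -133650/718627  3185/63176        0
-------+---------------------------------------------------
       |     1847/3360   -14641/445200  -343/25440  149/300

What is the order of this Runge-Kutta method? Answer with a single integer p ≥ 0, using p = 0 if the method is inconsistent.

b = (1847/3360, -14641/445200, -343/25440, 149/300)
c = (0, -14/11, 20/7, 1)
Ac = (0, 0, 1060/637, 1475/3874)
Σ b_i: 1847/3360·1 + (-14641/445200)·1 + (-343/25440)·1 + 149/300·1 = 1 ✓
b·c: (-14641/445200)·(-14/11) + (-343/25440)·20/7 + 149/300·1 = 1/2 ✓
b·c²: (-14641/445200)·196/121 + (-343/25440)·400/49 + 149/300·1 = 1/3 ✓
b·Ac: (-343/25440)·1060/637 + 149/300·1475/3874 = 1/6 ✓
b·c³: (-14641/445200)·(-2744/1331) + (-343/25440)·8000/343 + 149/300·1 = 1/4 ✓
b·(c∘Ac): (-343/25440)·21200/4459 + 149/300·1475/3874 = 1/8 ✓
b·Ac²: (-343/25440)·(-2120/1001) + 149/300·2350/21307 = 1/12 ✓
b·A²c: 149/300·25/298 = 1/24 ✓; 4 stages ⇒ order 4.

4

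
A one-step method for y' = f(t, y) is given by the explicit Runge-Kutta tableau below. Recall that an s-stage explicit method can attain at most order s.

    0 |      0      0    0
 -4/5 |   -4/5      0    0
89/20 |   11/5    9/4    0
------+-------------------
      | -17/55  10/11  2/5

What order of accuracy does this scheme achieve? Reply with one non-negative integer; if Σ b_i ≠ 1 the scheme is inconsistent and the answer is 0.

b = (-17/55, 10/11, 2/5)
c = (0, -4/5, 89/20)
Ac = (0, 0, -9/5)
Σ b_i: (-17/55)·1 + 10/11·1 + 2/5·1 = 1 ✓
b·c: 10/11·(-4/5) + 2/5·89/20 = 579/550 ≠ 1/2 ⇒ order 1.

1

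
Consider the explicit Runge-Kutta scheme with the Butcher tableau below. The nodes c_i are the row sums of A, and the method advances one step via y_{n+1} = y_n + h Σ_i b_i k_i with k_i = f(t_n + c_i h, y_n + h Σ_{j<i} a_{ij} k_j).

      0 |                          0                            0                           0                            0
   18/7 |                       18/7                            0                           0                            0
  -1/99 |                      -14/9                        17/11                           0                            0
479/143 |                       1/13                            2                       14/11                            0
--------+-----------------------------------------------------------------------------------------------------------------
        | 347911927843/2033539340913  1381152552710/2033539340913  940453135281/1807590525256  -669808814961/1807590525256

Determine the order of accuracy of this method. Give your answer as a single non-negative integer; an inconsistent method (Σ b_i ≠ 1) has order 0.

3

b = (347911927843/2033539340913, 1381152552710/2033539340913, 940453135281/1807590525256, -669808814961/1807590525256)
c = (0, 18/7, -1/99, 479/143)
Ac = (0, 0, 306/77, 39106/7623)
Σ b_i: 347911927843/2033539340913·1 + 1381152552710/2033539340913·1 + 940453135281/1807590525256·1 + (-669808814961/1807590525256)·1 = 1 ✓
b·c: 1381152552710/2033539340913·18/7 + 940453135281/1807590525256·(-1/99) + (-669808814961/1807590525256)·479/143 = 1/2 ✓
b·c²: 1381152552710/2033539340913·324/49 + 940453135281/1807590525256·1/9801 + (-669808814961/1807590525256)·229441/20449 = 1/3 ✓
b·Ac: 940453135281/1807590525256·306/77 + (-669808814961/1807590525256)·39106/7623 = 1/6 ✓
b·c³: 1381152552710/2033539340913·5832/343 + 940453135281/1807590525256·(-1/970299) + (-669808814961/1807590525256)·109902239/2924207 = -29050656881970643/12213437281523478 ≠ 1/4 ⇒ order 3.
b·(c∘Ac): 940453135281/1807590525256·(-34/847) + (-669808814961/1807590525256)·18731774/1090089 = -666871142898437/104388352833534 ≠ 1/8
b·Ac²: 940453135281/1807590525256·5508/539 + (-669808814961/1807590525256)·69862214/5282739 = 782174097487067/1878990351003612 ≠ 1/12
b·A²c: (-669808814961/1807590525256)·612/121 = -846948336273/451897631314 ≠ 1/24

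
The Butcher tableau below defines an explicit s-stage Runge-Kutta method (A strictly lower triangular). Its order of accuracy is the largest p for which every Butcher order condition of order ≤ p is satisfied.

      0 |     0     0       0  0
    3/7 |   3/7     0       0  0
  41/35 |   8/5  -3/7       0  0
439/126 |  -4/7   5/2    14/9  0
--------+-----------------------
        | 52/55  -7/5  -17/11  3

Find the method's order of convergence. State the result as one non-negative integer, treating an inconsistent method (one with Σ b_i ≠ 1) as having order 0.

1

b = (52/55, -7/5, -17/11, 3)
c = (0, 3/7, 41/35, 439/126)
Ac = (0, 0, -9/49, 1823/630)
Σ b_i: 52/55·1 + (-7/5)·1 + (-17/11)·1 + 3·1 = 1 ✓
b·c: (-7/5)·3/7 + (-17/11)·41/35 + 3·439/126 = 18577/2310 ≠ 1/2 ⇒ order 1.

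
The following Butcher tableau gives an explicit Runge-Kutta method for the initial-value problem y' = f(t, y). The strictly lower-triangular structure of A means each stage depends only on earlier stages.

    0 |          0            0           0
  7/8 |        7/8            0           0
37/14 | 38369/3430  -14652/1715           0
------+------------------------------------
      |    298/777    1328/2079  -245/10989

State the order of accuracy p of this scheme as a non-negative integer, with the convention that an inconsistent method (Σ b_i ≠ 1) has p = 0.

b = (298/777, 1328/2079, -245/10989)
c = (0, 7/8, 37/14)
Ac = (0, 0, -3663/490)
Σ b_i: 298/777·1 + 1328/2079·1 + (-245/10989)·1 = 1 ✓
b·c: 1328/2079·7/8 + (-245/10989)·37/14 = 1/2 ✓
b·c²: 1328/2079·49/64 + (-245/10989)·1369/196 = 1/3 ✓
b·Ac: (-245/10989)·(-3663/490) = 1/6 ✓; 3 stages ⇒ order 3.

3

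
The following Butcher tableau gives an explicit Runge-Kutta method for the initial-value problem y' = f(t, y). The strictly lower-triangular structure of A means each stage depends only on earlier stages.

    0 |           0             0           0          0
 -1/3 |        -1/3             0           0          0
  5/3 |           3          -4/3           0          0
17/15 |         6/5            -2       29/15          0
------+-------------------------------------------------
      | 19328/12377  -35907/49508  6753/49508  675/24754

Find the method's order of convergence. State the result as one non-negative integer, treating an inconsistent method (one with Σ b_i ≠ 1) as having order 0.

b = (19328/12377, -35907/49508, 6753/49508, 675/24754)
c = (0, -1/3, 5/3, 17/15)
Ac = (0, 0, 4/9, 35/9)
Σ b_i: 19328/12377·1 + (-35907/49508)·1 + 6753/49508·1 + 675/24754·1 = 1 ✓
b·c: (-35907/49508)·(-1/3) + 6753/49508·5/3 + 675/24754·17/15 = 1/2 ✓
b·c²: (-35907/49508)·1/9 + 6753/49508·25/9 + 675/24754·289/225 = 1/3 ✓
b·Ac: 6753/49508·4/9 + 675/24754·35/9 = 1/6 ✓
b·c³: (-35907/49508)·(-1/27) + 6753/49508·125/27 + 675/24754·4913/3375 = 777577/1113930 ≠ 1/4 ⇒ order 3.
b·(c∘Ac): 6753/49508·20/27 + 675/24754·119/27 = 49285/222786 ≠ 1/8
b·Ac²: 6753/49508·(-4/27) + 675/24754·139/27 = 26773/222786 ≠ 1/12
b·A²c: 675/24754·116/135 = 290/12377 ≠ 1/24

3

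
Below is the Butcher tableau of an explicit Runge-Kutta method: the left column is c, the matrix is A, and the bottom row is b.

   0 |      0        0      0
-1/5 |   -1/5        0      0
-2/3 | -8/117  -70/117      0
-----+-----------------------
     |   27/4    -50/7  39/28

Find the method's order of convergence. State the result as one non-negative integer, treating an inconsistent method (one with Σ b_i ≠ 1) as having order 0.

b = (27/4, -50/7, 39/28)
c = (0, -1/5, -2/3)
Ac = (0, 0, 14/117)
Σ b_i: 27/4·1 + (-50/7)·1 + 39/28·1 = 1 ✓
b·c: (-50/7)·(-1/5) + 39/28·(-2/3) = 1/2 ✓
b·c²: (-50/7)·1/25 + 39/28·4/9 = 1/3 ✓
b·Ac: 39/28·14/117 = 1/6 ✓; 3 stages ⇒ order 3.

3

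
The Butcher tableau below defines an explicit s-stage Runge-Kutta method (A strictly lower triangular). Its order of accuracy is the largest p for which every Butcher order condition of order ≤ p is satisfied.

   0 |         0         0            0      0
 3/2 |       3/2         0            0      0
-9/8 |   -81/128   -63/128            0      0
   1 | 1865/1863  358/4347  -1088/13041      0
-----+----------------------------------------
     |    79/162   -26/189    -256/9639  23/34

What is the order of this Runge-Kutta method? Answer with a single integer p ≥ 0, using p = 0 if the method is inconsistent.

b = (79/162, -26/189, -256/9639, 23/34)
c = (0, 3/2, -9/8, 1)
Ac = (0, 0, -189/256, 5/23)
Σ b_i: 79/162·1 + (-26/189)·1 + (-256/9639)·1 + 23/34·1 = 1 ✓
b·c: (-26/189)·3/2 + (-256/9639)·(-9/8) + 23/34·1 = 1/2 ✓
b·c²: (-26/189)·9/4 + (-256/9639)·81/64 + 23/34·1 = 1/3 ✓
b·Ac: (-256/9639)·(-189/256) + 23/34·5/23 = 1/6 ✓
b·c³: (-26/189)·27/8 + (-256/9639)·(-729/512) + 23/34·1 = 1/4 ✓
b·(c∘Ac): (-256/9639)·1701/2048 + 23/34·5/23 = 1/8 ✓
b·Ac²: (-256/9639)·(-567/512) + 23/34·11/138 = 1/12 ✓
b·A²c: 23/34·17/276 = 1/24 ✓; 4 stages ⇒ order 4.

4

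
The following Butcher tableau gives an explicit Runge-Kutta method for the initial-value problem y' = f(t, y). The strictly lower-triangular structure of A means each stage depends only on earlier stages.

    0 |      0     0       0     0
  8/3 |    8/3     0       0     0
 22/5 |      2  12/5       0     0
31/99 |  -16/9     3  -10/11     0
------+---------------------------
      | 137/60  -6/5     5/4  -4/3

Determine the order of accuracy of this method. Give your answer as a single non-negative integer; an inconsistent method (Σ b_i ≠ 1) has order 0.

b = (137/60, -6/5, 5/4, -4/3)
c = (0, 8/3, 22/5, 31/99)
Ac = (0, 0, 32/5, 4)
Σ b_i: 137/60·1 + (-6/5)·1 + 5/4·1 + (-4/3)·1 = 1 ✓
b·c: (-6/5)·8/3 + 5/4·22/5 + (-4/3)·31/99 = 5591/2970 ≠ 1/2 ⇒ order 1.

1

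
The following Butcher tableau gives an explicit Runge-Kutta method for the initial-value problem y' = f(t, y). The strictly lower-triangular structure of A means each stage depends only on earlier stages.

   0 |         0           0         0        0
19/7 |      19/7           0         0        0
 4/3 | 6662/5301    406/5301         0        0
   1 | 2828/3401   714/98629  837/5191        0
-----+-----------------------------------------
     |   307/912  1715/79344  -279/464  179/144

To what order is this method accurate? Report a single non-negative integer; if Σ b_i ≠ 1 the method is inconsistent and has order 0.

4

b = (307/912, 1715/79344, -279/464, 179/144)
c = (0, 19/7, 4/3, 1)
Ac = (0, 0, 58/279, 42/179)
Σ b_i: 307/912·1 + 1715/79344·1 + (-279/464)·1 + 179/144·1 = 1 ✓
b·c: 1715/79344·19/7 + (-279/464)·4/3 + 179/144·1 = 1/2 ✓
b·c²: 1715/79344·361/49 + (-279/464)·16/9 + 179/144·1 = 1/3 ✓
b·Ac: (-279/464)·58/279 + 179/144·42/179 = 1/6 ✓
b·c³: 1715/79344·6859/343 + (-279/464)·64/27 + 179/144·1 = 1/4 ✓
b·(c∘Ac): (-279/464)·232/837 + 179/144·42/179 = 1/8 ✓
b·Ac²: (-279/464)·1102/1953 + 179/144·426/1253 = 1/12 ✓
b·A²c: 179/144·6/179 = 1/24 ✓; 4 stages ⇒ order 4.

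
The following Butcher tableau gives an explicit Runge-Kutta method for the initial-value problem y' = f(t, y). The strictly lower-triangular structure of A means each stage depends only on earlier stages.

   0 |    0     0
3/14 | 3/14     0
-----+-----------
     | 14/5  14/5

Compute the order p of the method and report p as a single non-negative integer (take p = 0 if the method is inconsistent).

b = (14/5, 14/5)
c = (0, 3/14)
Σ b_i: 14/5·1 + 14/5·1 = 28/5 ≠ 1 ⇒ order 0.

0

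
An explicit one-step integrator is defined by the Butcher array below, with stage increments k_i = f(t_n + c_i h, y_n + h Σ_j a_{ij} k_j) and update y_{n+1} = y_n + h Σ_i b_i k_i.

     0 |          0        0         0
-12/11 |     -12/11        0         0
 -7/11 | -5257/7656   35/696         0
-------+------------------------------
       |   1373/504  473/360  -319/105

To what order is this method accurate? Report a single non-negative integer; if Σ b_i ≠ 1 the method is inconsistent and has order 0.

3

b = (1373/504, 473/360, -319/105)
c = (0, -12/11, -7/11)
Ac = (0, 0, -35/638)
Σ b_i: 1373/504·1 + 473/360·1 + (-319/105)·1 = 1 ✓
b·c: 473/360·(-12/11) + (-319/105)·(-7/11) = 1/2 ✓
b·c²: 473/360·144/121 + (-319/105)·49/121 = 1/3 ✓
b·Ac: (-319/105)·(-35/638) = 1/6 ✓; 3 stages ⇒ order 3.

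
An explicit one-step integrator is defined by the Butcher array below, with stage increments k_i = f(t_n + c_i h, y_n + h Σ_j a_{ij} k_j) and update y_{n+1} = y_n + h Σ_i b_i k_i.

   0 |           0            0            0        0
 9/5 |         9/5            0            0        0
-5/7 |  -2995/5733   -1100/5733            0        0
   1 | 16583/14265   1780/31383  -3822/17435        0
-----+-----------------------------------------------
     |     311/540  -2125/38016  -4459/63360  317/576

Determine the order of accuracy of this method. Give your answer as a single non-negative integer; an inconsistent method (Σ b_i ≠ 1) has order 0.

4

b = (311/540, -2125/38016, -4459/63360, 317/576)
c = (0, 9/5, -5/7, 1)
Ac = (0, 0, -220/637, 82/317)
Σ b_i: 311/540·1 + (-2125/38016)·1 + (-4459/63360)·1 + 317/576·1 = 1 ✓
b·c: (-2125/38016)·9/5 + (-4459/63360)·(-5/7) + 317/576·1 = 1/2 ✓
b·c²: (-2125/38016)·81/25 + (-4459/63360)·25/49 + 317/576·1 = 1/3 ✓
b·Ac: (-4459/63360)·(-220/637) + 317/576·82/317 = 1/6 ✓
b·c³: (-2125/38016)·729/125 + (-4459/63360)·(-125/343) + 317/576·1 = 1/4 ✓
b·(c∘Ac): (-4459/63360)·1100/4459 + 317/576·82/317 = 1/8 ✓
b·Ac²: (-4459/63360)·(-396/637) + 317/576·114/1585 = 1/12 ✓
b·A²c: 317/576·24/317 = 1/24 ✓; 4 stages ⇒ order 4.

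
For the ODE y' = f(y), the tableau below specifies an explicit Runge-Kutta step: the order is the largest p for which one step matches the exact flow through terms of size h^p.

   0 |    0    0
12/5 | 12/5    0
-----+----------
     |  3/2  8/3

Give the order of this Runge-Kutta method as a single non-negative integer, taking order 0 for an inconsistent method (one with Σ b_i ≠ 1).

b = (3/2, 8/3)
c = (0, 12/5)
Σ b_i: 3/2·1 + 8/3·1 = 25/6 ≠ 1 ⇒ order 0.

0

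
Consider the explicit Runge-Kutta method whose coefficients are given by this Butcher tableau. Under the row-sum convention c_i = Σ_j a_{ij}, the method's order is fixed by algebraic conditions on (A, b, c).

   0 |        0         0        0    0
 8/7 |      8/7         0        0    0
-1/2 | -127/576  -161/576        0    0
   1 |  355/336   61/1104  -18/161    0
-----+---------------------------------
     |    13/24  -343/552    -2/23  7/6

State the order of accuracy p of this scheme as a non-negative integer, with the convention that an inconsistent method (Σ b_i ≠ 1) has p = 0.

b = (13/24, -343/552, -2/23, 7/6)
c = (0, 8/7, -1/2, 1)
Ac = (0, 0, -23/72, 5/42)
Σ b_i: 13/24·1 + (-343/552)·1 + (-2/23)·1 + 7/6·1 = 1 ✓
b·c: (-343/552)·8/7 + (-2/23)·(-1/2) + 7/6·1 = 1/2 ✓
b·c²: (-343/552)·64/49 + (-2/23)·1/4 + 7/6·1 = 1/3 ✓
b·Ac: (-2/23)·(-23/72) + 7/6·5/42 = 1/6 ✓
b·c³: (-343/552)·512/343 + (-2/23)·(-1/8) + 7/6·1 = 1/4 ✓
b·(c∘Ac): (-2/23)·23/144 + 7/6·5/42 = 1/8 ✓
b·Ac²: (-2/23)·(-23/63) + 7/6·13/294 = 1/12 ✓
b·A²c: 7/6·1/28 = 1/24 ✓; 4 stages ⇒ order 4.

4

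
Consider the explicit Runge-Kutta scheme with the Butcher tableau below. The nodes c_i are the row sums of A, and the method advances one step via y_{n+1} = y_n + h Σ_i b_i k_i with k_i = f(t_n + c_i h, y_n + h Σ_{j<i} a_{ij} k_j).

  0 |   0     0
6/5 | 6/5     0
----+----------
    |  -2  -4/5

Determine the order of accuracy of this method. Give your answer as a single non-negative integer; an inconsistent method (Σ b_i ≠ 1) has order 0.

b = (-2, -4/5)
c = (0, 6/5)
Σ b_i: (-2)·1 + (-4/5)·1 = -14/5 ≠ 1 ⇒ order 0.

0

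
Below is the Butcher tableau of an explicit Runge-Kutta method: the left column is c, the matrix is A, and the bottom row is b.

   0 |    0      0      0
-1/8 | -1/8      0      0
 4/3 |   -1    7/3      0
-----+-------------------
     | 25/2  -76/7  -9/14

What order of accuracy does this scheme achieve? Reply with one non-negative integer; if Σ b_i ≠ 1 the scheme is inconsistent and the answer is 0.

2

b = (25/2, -76/7, -9/14)
c = (0, -1/8, 4/3)
Ac = (0, 0, -7/24)
Σ b_i: 25/2·1 + (-76/7)·1 + (-9/14)·1 = 1 ✓
b·c: (-76/7)·(-1/8) + (-9/14)·4/3 = 1/2 ✓
b·c²: (-76/7)·1/64 + (-9/14)·16/9 = -21/16 ≠ 1/3 ⇒ order 2.
b·Ac: (-9/14)·(-7/24) = 3/16 ≠ 1/6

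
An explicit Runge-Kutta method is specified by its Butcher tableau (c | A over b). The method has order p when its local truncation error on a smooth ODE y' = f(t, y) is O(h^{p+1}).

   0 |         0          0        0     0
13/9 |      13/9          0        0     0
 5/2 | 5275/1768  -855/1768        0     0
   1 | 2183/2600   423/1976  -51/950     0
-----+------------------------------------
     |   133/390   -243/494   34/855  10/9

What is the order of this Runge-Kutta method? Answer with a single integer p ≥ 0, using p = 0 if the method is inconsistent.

b = (133/390, -243/494, 34/855, 10/9)
c = (0, 13/9, 5/2, 1)
Ac = (0, 0, -95/136, 7/40)
Σ b_i: 133/390·1 + (-243/494)·1 + 34/855·1 + 10/9·1 = 1 ✓
b·c: (-243/494)·13/9 + 34/855·5/2 + 10/9·1 = 1/2 ✓
b·c²: (-243/494)·169/81 + 34/855·25/4 + 10/9·1 = 1/3 ✓
b·Ac: 34/855·(-95/136) + 10/9·7/40 = 1/6 ✓
b·c³: (-243/494)·2197/729 + 34/855·125/8 + 10/9·1 = 1/4 ✓
b·(c∘Ac): 34/855·(-475/272) + 10/9·7/40 = 1/8 ✓
b·Ac²: 34/855·(-1235/1224) + 10/9·1/9 = 1/12 ✓
b·A²c: 10/9·3/80 = 1/24 ✓; 4 stages ⇒ order 4.

4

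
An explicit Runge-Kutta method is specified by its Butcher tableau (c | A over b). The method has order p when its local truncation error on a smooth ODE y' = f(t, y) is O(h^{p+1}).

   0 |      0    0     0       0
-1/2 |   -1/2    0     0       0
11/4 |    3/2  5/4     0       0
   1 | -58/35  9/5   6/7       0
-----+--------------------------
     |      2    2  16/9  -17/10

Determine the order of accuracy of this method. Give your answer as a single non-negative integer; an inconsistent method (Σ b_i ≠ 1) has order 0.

0

b = (2, 2, 16/9, -17/10)
c = (0, -1/2, 11/4, 1)
Ac = (0, 0, -5/8, 51/35)
Σ b_i: 2·1 + 2·1 + 16/9·1 + (-17/10)·1 = 367/90 ≠ 1 ⇒ order 0.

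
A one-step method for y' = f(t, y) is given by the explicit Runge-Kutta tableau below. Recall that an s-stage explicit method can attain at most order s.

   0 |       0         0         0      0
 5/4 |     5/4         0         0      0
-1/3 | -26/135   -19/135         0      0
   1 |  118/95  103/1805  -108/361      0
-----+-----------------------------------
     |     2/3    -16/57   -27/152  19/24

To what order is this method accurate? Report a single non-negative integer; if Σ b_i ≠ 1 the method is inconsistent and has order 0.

4

b = (2/3, -16/57, -27/152, 19/24)
c = (0, 5/4, -1/3, 1)
Ac = (0, 0, -19/108, 13/76)
Σ b_i: 2/3·1 + (-16/57)·1 + (-27/152)·1 + 19/24·1 = 1 ✓
b·c: (-16/57)·5/4 + (-27/152)·(-1/3) + 19/24·1 = 1/2 ✓
b·c²: (-16/57)·25/16 + (-27/152)·1/9 + 19/24·1 = 1/3 ✓
b·Ac: (-27/152)·(-19/108) + 19/24·13/76 = 1/6 ✓
b·c³: (-16/57)·125/64 + (-27/152)·(-1/27) + 19/24·1 = 1/4 ✓
b·(c∘Ac): (-27/152)·19/324 + 19/24·13/76 = 1/8 ✓
b·Ac²: (-27/152)·(-95/432) + 19/24·17/304 = 1/12 ✓
b·A²c: 19/24·1/19 = 1/24 ✓; 4 stages ⇒ order 4.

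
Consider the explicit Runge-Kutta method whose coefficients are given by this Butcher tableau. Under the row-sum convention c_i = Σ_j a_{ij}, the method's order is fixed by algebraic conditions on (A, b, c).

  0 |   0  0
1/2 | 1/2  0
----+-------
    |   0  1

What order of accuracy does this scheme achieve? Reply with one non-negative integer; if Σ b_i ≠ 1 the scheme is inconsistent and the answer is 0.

2

b = (0, 1)
c = (0, 1/2)
Σ b_i: 1·1 = 1 ✓
b·c: 1·1/2 = 1/2 ✓; 2 stages ⇒ order 2.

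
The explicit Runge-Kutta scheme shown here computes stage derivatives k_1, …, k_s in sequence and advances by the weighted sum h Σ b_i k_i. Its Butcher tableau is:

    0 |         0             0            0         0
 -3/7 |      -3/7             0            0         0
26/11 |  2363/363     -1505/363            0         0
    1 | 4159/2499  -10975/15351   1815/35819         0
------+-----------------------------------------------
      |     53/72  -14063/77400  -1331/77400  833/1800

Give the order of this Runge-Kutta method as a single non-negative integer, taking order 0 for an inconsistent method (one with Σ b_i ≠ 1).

b = (53/72, -14063/77400, -1331/77400, 833/1800)
c = (0, -3/7, 26/11, 1)
Ac = (0, 0, 215/121, 355/833)
Σ b_i: 53/72·1 + (-14063/77400)·1 + (-1331/77400)·1 + 833/1800·1 = 1 ✓
b·c: (-14063/77400)·(-3/7) + (-1331/77400)·26/11 + 833/1800·1 = 1/2 ✓
b·c²: (-14063/77400)·9/49 + (-1331/77400)·676/121 + 833/1800·1 = 1/3 ✓
b·Ac: (-1331/77400)·215/121 + 833/1800·355/833 = 1/6 ✓
b·c³: (-14063/77400)·(-27/343) + (-1331/77400)·17576/1331 + 833/1800·1 = 1/4 ✓
b·(c∘Ac): (-1331/77400)·5590/1331 + 833/1800·355/833 = 1/8 ✓
b·Ac²: (-1331/77400)·(-645/847) + 833/1800·885/5831 = 1/12 ✓
b·A²c: 833/1800·75/833 = 1/24 ✓; 4 stages ⇒ order 4.

4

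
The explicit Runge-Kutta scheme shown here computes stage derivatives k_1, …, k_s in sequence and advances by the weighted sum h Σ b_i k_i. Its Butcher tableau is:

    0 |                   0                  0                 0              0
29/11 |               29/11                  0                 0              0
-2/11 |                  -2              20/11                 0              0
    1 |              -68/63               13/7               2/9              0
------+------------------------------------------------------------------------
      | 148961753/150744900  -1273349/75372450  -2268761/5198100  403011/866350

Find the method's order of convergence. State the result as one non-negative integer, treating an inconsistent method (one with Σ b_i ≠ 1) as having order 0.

b = (148961753/150744900, -1273349/75372450, -2268761/5198100, 403011/866350)
c = (0, 29/11, -2/11, 1)
Ac = (0, 0, 580/121, 3365/693)
Σ b_i: 148961753/150744900·1 + (-1273349/75372450)·1 + (-2268761/5198100)·1 + 403011/866350·1 = 1 ✓
b·c: (-1273349/75372450)·29/11 + (-2268761/5198100)·(-2/11) + 403011/866350·1 = 1/2 ✓
b·c²: (-1273349/75372450)·841/121 + (-2268761/5198100)·4/121 + 403011/866350·1 = 1/3 ✓
b·Ac: (-2268761/5198100)·580/121 + 403011/866350·3365/693 = 1/6 ✓
b·c³: (-1273349/75372450)·24389/1331 + (-2268761/5198100)·(-8/1331) + 403011/866350·1 = 8294113/52414175 ≠ 1/4 ⇒ order 3.
b·(c∘Ac): (-2268761/5198100)·(-1160/1331) + 403011/866350·3365/693 = 165996089/62897010 ≠ 1/8
b·Ac²: (-2268761/5198100)·16820/1331 + 403011/866350·98453/7623 = 154840613/314485050 ≠ 1/12
b·A²c: 403011/866350·1160/1089 = 5194364/10482835 ≠ 1/24

3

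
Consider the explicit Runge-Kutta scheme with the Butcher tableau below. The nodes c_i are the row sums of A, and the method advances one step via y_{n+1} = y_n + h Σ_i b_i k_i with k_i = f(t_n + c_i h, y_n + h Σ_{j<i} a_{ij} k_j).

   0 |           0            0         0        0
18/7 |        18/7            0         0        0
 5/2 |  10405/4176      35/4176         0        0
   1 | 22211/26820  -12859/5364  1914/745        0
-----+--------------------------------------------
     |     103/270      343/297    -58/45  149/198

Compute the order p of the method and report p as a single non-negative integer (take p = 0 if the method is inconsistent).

b = (103/270, 343/297, -58/45, 149/198)
c = (0, 18/7, 5/2, 1)
Ac = (0, 0, 5/232, 77/298)
Σ b_i: 103/270·1 + 343/297·1 + (-58/45)·1 + 149/198·1 = 1 ✓
b·c: 343/297·18/7 + (-58/45)·5/2 + 149/198·1 = 1/2 ✓
b·c²: 343/297·324/49 + (-58/45)·25/4 + 149/198·1 = 1/3 ✓
b·Ac: (-58/45)·5/232 + 149/198·77/298 = 1/6 ✓
b·c³: 343/297·5832/343 + (-58/45)·125/8 + 149/198·1 = 1/4 ✓
b·(c∘Ac): (-58/45)·25/464 + 149/198·77/298 = 1/8 ✓
b·Ac²: (-58/45)·45/812 + 149/198·429/2086 = 1/12 ✓
b·A²c: 149/198·33/596 = 1/24 ✓; 4 stages ⇒ order 4.

4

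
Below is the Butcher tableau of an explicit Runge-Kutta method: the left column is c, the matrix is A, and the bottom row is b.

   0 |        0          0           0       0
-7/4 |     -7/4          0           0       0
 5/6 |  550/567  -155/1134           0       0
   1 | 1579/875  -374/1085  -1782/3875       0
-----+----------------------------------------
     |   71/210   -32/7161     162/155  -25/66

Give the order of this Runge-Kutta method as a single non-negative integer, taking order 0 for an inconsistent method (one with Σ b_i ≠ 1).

4

b = (71/210, -32/7161, 162/155, -25/66)
c = (0, -7/4, 5/6, 1)
Ac = (0, 0, 155/648, 11/50)
Σ b_i: 71/210·1 + (-32/7161)·1 + 162/155·1 + (-25/66)·1 = 1 ✓
b·c: (-32/7161)·(-7/4) + 162/155·5/6 + (-25/66)·1 = 1/2 ✓
b·c²: (-32/7161)·49/16 + 162/155·25/36 + (-25/66)·1 = 1/3 ✓
b·Ac: 162/155·155/648 + (-25/66)·11/50 = 1/6 ✓
b·c³: (-32/7161)·(-343/64) + 162/155·125/216 + (-25/66)·1 = 1/4 ✓
b·(c∘Ac): 162/155·775/3888 + (-25/66)·11/50 = 1/8 ✓
b·Ac²: 162/155·(-1085/2592) + (-25/66)·(-11/8) = 1/12 ✓
b·A²c: (-25/66)·(-11/100) = 1/24 ✓; 4 stages ⇒ order 4.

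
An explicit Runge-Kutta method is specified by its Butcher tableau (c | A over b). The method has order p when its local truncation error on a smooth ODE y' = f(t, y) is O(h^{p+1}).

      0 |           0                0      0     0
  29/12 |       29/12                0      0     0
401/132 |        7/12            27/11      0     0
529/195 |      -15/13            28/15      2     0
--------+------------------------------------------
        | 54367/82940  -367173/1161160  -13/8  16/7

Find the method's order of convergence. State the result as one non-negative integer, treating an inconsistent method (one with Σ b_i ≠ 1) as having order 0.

2

b = (54367/82940, -367173/1161160, -13/8, 16/7)
c = (0, 29/12, 401/132, 529/195)
Ac = (0, 0, 261/44, 10481/990)
Σ b_i: 54367/82940·1 + (-367173/1161160)·1 + (-13/8)·1 + 16/7·1 = 1 ✓
b·c: (-367173/1161160)·29/12 + (-13/8)·401/132 + 16/7·529/195 = 1/2 ✓
b·c²: (-367173/1161160)·841/144 + (-13/8)·160801/17424 + 16/7·279841/38025 = -6461293/294465600 ≠ 1/3 ⇒ order 2.
b·Ac: (-13/8)·261/44 + 16/7·10481/990 = 1614341/110880 ≠ 1/6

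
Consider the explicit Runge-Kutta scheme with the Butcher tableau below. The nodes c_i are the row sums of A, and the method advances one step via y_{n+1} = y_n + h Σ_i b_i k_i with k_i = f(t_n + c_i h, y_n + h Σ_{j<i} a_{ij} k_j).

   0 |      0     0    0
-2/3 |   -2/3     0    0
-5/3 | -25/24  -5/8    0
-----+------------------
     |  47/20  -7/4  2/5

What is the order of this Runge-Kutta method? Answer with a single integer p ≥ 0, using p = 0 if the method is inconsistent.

b = (47/20, -7/4, 2/5)
c = (0, -2/3, -5/3)
Ac = (0, 0, 5/12)
Σ b_i: 47/20·1 + (-7/4)·1 + 2/5·1 = 1 ✓
b·c: (-7/4)·(-2/3) + 2/5·(-5/3) = 1/2 ✓
b·c²: (-7/4)·4/9 + 2/5·25/9 = 1/3 ✓
b·Ac: 2/5·5/12 = 1/6 ✓; 3 stages ⇒ order 3.

3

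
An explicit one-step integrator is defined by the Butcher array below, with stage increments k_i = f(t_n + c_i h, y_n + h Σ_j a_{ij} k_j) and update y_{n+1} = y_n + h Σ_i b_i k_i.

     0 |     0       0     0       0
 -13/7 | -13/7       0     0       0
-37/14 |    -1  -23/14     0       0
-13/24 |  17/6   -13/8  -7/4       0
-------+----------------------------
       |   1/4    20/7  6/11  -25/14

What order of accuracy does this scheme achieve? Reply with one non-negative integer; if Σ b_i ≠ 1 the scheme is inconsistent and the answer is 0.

b = (1/4, 20/7, 6/11, -25/14)
c = (0, -13/7, -37/14, -13/24)
Ac = (0, 0, 299/98, 107/14)
Σ b_i: 1/4·1 + 20/7·1 + 6/11·1 + (-25/14)·1 = 575/308 ≠ 1 ⇒ order 0.

0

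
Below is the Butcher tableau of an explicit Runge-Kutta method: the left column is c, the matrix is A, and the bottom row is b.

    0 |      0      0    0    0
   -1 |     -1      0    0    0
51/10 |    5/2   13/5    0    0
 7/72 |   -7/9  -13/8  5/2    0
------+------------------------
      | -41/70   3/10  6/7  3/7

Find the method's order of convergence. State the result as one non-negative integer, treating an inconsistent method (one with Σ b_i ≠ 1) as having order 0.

1

b = (-41/70, 3/10, 6/7, 3/7)
c = (0, -1, 51/10, 7/72)
Ac = (0, 0, -13/5, 115/8)
Σ b_i: (-41/70)·1 + 3/10·1 + 6/7·1 + 3/7·1 = 1 ✓
b·c: 3/10·(-1) + 6/7·51/10 + 3/7·7/72 = 691/168 ≠ 1/2 ⇒ order 1.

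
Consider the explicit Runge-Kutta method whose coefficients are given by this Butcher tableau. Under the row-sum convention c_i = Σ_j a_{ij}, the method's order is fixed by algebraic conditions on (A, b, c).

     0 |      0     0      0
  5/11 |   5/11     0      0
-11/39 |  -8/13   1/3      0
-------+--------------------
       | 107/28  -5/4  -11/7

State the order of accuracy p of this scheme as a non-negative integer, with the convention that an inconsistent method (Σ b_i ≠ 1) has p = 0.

1

b = (107/28, -5/4, -11/7)
c = (0, 5/11, -11/39)
Ac = (0, 0, 5/33)
Σ b_i: 107/28·1 + (-5/4)·1 + (-11/7)·1 = 1 ✓
b·c: (-5/4)·5/11 + (-11/7)·(-11/39) = -1501/12012 ≠ 1/2 ⇒ order 1.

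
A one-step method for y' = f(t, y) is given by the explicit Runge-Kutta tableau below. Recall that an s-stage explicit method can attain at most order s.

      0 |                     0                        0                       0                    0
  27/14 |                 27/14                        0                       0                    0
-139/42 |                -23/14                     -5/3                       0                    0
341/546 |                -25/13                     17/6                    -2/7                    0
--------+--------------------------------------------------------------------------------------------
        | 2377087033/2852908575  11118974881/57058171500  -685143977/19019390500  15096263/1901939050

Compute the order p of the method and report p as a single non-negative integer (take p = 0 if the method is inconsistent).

b = (2377087033/2852908575, 11118974881/57058171500, -685143977/19019390500, 15096263/1901939050)
c = (0, 27/14, -139/42, 341/546)
Ac = (0, 0, -45/14, 3769/588)
Σ b_i: 2377087033/2852908575·1 + 11118974881/57058171500·1 + (-685143977/19019390500)·1 + 15096263/1901939050·1 = 1 ✓
b·c: 11118974881/57058171500·27/14 + (-685143977/19019390500)·(-139/42) + 15096263/1901939050·341/546 = 1/2 ✓
b·c²: 11118974881/57058171500·729/196 + (-685143977/19019390500)·19321/1764 + 15096263/1901939050·116281/298116 = 1/3 ✓
b·Ac: (-685143977/19019390500)·(-45/14) + 15096263/1901939050·3769/588 = 1/6 ✓
b·c³: 11118974881/57058171500·19683/2744 + (-685143977/19019390500)·(-2685619/74088) + 15096263/1901939050·39651821/162771336 = 3575894171363/1321674736200 ≠ 1/4 ⇒ order 3.
b·(c∘Ac): (-685143977/19019390500)·2085/196 + 15096263/1901939050·1285229/321048 = -21054775457/59911080075 ≠ 1/8
b·Ac²: (-685143977/19019390500)·(-1215/196) + 15096263/1901939050·182969/24696 = 1229222383/4357169460 ≠ 1/12
b·A²c: 15096263/1901939050·45/49 = 2772783/380387810 ≠ 1/24

3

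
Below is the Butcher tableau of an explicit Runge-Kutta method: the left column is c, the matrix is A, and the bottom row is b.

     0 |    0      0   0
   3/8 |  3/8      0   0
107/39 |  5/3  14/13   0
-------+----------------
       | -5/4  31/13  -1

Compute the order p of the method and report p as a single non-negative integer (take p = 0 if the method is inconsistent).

b = (-5/4, 31/13, -1)
c = (0, 3/8, 107/39)
Ac = (0, 0, 21/52)
Σ b_i: (-5/4)·1 + 31/13·1 + (-1)·1 = 7/52 ≠ 1 ⇒ order 0.

0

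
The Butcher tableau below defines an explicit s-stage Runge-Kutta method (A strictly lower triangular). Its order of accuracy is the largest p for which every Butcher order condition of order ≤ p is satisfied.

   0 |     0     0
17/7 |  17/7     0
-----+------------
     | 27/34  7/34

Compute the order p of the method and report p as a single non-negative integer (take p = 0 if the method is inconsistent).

2

b = (27/34, 7/34)
c = (0, 17/7)
Σ b_i: 27/34·1 + 7/34·1 = 1 ✓
b·c: 7/34·17/7 = 1/2 ✓; 2 stages ⇒ order 2.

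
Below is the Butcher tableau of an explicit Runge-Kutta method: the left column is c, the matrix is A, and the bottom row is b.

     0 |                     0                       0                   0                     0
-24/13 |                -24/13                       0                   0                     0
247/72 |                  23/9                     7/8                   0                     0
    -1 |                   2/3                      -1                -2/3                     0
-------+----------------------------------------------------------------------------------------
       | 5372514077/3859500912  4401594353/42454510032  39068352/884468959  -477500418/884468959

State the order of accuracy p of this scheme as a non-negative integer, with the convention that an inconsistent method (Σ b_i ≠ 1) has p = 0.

3

b = (5372514077/3859500912, 4401594353/42454510032, 39068352/884468959, -477500418/884468959)
c = (0, -24/13, 247/72, -1)
Ac = (0, 0, -21/13, -619/1404)
Σ b_i: 5372514077/3859500912·1 + 4401594353/42454510032·1 + 39068352/884468959·1 + (-477500418/884468959)·1 = 1 ✓
b·c: 4401594353/42454510032·(-24/13) + 39068352/884468959·247/72 + (-477500418/884468959)·(-1) = 1/2 ✓
b·c²: 4401594353/42454510032·576/169 + 39068352/884468959·61009/5184 + (-477500418/884468959)·1 = 1/3 ✓
b·Ac: 39068352/884468959·(-21/13) + (-477500418/884468959)·(-619/1404) = 1/6 ✓
b·c³: 4401594353/42454510032·(-13824/2197) + 39068352/884468959·15069223/373248 + (-477500418/884468959)·(-1) = 377247140849/225780803352 ≠ 1/4 ⇒ order 3.
b·(c∘Ac): 39068352/884468959·(-133/24) + (-477500418/884468959)·619/1404 = -3028000361/6271688982 ≠ 1/8
b·Ac²: 39068352/884468959·504/169 + (-477500418/884468959)·(-14789497/1314144) = 2803070681471/451561606704 ≠ 1/12
b·A²c: (-477500418/884468959)·14/13 = -6685005852/11498096467 ≠ 1/24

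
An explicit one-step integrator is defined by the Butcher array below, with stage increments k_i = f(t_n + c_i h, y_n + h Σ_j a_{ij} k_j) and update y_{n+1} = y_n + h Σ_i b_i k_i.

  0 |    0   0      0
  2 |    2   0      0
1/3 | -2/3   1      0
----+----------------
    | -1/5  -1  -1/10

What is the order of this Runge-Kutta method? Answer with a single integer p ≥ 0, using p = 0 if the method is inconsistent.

b = (-1/5, -1, -1/10)
c = (0, 2, 1/3)
Ac = (0, 0, 2)
Σ b_i: (-1/5)·1 + (-1)·1 + (-1/10)·1 = -13/10 ≠ 1 ⇒ order 0.

0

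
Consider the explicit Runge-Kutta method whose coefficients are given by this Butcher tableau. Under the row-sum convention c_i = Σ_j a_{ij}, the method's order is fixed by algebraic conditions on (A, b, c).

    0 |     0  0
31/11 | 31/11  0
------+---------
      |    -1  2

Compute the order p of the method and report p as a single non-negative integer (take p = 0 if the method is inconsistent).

b = (-1, 2)
c = (0, 31/11)
Σ b_i: (-1)·1 + 2·1 = 1 ✓
b·c: 2·31/11 = 62/11 ≠ 1/2 ⇒ order 1.

1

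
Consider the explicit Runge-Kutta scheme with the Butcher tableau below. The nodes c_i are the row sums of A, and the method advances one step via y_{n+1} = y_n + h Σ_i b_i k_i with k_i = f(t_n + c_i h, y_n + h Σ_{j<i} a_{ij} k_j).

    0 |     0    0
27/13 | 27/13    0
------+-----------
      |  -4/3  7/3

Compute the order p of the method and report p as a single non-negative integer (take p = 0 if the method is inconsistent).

1

b = (-4/3, 7/3)
c = (0, 27/13)
Σ b_i: (-4/3)·1 + 7/3·1 = 1 ✓
b·c: 7/3·27/13 = 63/13 ≠ 1/2 ⇒ order 1.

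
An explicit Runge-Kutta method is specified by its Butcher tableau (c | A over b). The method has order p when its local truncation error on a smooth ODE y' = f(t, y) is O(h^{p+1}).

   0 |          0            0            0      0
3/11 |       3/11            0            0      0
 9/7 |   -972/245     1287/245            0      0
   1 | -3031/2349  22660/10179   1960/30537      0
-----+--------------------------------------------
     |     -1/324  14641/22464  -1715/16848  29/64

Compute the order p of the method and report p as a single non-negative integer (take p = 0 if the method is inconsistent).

b = (-1/324, 14641/22464, -1715/16848, 29/64)
c = (0, 3/11, 9/7, 1)
Ac = (0, 0, 351/245, 20/29)
Σ b_i: (-1/324)·1 + 14641/22464·1 + (-1715/16848)·1 + 29/64·1 = 1 ✓
b·c: 14641/22464·3/11 + (-1715/16848)·9/7 + 29/64·1 = 1/2 ✓
b·c²: 14641/22464·9/121 + (-1715/16848)·81/49 + 29/64·1 = 1/3 ✓
b·Ac: (-1715/16848)·351/245 + 29/64·20/29 = 1/6 ✓
b·c³: 14641/22464·27/1331 + (-1715/16848)·729/343 + 29/64·1 = 1/4 ✓
b·(c∘Ac): (-1715/16848)·3159/1715 + 29/64·20/29 = 1/8 ✓
b·Ac²: (-1715/16848)·1053/2695 + 29/64·260/957 = 1/12 ✓
b·A²c: 29/64·8/87 = 1/24 ✓; 4 stages ⇒ order 4.

4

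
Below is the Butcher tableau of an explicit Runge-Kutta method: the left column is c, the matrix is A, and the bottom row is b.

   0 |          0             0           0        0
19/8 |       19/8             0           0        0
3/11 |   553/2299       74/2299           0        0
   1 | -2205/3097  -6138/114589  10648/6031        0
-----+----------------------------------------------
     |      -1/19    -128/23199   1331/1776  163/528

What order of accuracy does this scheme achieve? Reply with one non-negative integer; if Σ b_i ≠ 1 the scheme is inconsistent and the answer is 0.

b = (-1/19, -128/23199, 1331/1776, 163/528)
c = (0, 19/8, 3/11, 1)
Ac = (0, 0, 37/484, 231/652)
Σ b_i: (-1/19)·1 + (-128/23199)·1 + 1331/1776·1 + 163/528·1 = 1 ✓
b·c: (-128/23199)·19/8 + 1331/1776·3/11 + 163/528·1 = 1/2 ✓
b·c²: (-128/23199)·361/64 + 1331/1776·9/121 + 163/528·1 = 1/3 ✓
b·Ac: 1331/1776·37/484 + 163/528·231/652 = 1/6 ✓
b·c³: (-128/23199)·6859/512 + 1331/1776·27/1331 + 163/528·1 = 1/4 ✓
b·(c∘Ac): 1331/1776·111/5324 + 163/528·231/652 = 1/8 ✓
b·Ac²: 1331/1776·703/3872 + 163/528·(-891/5216) = 1/12 ✓
b·A²c: 163/528·22/163 = 1/24 ✓; 4 stages ⇒ order 4.

4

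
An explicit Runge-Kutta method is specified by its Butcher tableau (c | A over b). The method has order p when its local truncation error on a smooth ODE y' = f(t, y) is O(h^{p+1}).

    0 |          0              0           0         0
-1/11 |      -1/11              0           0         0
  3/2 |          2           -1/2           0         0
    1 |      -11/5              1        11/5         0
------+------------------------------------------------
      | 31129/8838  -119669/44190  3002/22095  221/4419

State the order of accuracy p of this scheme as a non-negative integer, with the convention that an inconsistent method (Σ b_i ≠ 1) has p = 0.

b = (31129/8838, -119669/44190, 3002/22095, 221/4419)
c = (0, -1/11, 3/2, 1)
Ac = (0, 0, 1/22, 353/110)
Σ b_i: 31129/8838·1 + (-119669/44190)·1 + 3002/22095·1 + 221/4419·1 = 1 ✓
b·c: (-119669/44190)·(-1/11) + 3002/22095·3/2 + 221/4419·1 = 1/2 ✓
b·c²: (-119669/44190)·1/121 + 3002/22095·9/4 + 221/4419·1 = 1/3 ✓
b·Ac: 3002/22095·1/22 + 221/4419·353/110 = 1/6 ✓
b·c³: (-119669/44190)·(-1/1331) + 3002/22095·27/8 + 221/4419·1 = 11031/21604 ≠ 1/4 ⇒ order 3.
b·(c∘Ac): 3002/22095·3/44 + 221/4419·353/110 = 41258/243045 ≠ 1/8
b·Ac²: 3002/22095·(-1/242) + 221/4419·11999/2420 = 5345/21604 ≠ 1/12
b·A²c: 221/4419·1/10 = 221/44190 ≠ 1/24

3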